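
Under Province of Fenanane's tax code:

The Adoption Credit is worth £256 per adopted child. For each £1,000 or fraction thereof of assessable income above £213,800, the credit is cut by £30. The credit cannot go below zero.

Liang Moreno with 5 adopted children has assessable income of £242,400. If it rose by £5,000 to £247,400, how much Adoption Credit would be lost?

At £242,400 — base = 5 × £256 = £1,280. income exceeds £213,800 by £28,600, which is 29 full-or-partial £1,000 increments; reduction = 29 × £30 = £870, leaving £410.
At £247,400 — base = 5 × £256 = £1,280. income exceeds £213,800 by £33,600, which is 34 full-or-partial £1,000 increments; reduction = 34 × £30 = £1,020, leaving £260.
Lost: £410 − £260 = £150.

£150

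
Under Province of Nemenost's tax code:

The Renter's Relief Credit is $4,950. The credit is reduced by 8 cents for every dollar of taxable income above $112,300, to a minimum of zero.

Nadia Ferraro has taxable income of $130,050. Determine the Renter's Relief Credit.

Renter's Relief Credit: 8% of the $17,750 excess over $112,300 is $1,420; credit = $4,950 − $1,420 = $3,530.

$3,530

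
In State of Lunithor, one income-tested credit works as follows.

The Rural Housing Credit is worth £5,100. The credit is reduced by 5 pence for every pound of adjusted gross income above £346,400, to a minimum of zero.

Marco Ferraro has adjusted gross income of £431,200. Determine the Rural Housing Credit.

£860

Rural Housing Credit: 5% of the £84,800 excess over £346,400 is £4,240; credit = £5,100 − £4,240 = £860.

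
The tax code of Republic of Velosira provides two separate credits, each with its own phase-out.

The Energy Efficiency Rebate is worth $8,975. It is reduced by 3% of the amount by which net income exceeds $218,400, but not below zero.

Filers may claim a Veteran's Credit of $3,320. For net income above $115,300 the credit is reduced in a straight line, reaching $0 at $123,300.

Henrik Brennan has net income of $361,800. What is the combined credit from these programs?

Energy Efficiency Rebate: 3% of the $143,400 excess over $218,400 is $4,302; credit = $8,975 − $4,302 = $4,673.
Veteran's Credit: $361,800 is at or above $123,300, so the credit is $0.
Total: $4,673 + $0 = $4,673.

$4,673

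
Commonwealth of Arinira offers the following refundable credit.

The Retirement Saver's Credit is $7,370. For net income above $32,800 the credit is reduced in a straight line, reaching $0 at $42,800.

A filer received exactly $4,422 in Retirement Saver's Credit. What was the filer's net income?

$4,422 is 4,422/7,370 of the full $7,370, so 2,948/7,370 of the $10,000 range has been used: income = $32,800 + $10,000 × 2,948/7,370 = $36,800.

$36,800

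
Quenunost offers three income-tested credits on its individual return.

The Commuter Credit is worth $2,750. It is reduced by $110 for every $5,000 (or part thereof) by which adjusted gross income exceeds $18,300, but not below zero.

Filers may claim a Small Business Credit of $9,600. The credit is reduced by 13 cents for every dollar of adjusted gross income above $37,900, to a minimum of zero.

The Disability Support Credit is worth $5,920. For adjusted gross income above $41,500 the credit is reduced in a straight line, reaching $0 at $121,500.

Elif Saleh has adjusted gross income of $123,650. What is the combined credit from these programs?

$330

Commuter Credit: income exceeds $18,300 by $105,350, which is 22 full-or-partial $5,000 increments; reduction = 22 × $110 = $2,420, leaving $330.
Small Business Credit: 13% of the $85,750 excess over $37,900 is $11,147.50 ≥ base, so the credit is $0.
Disability Support Credit: $123,650 is at or above $121,500, so the credit is $0.
Total: $330 + $0 + $0 = $330.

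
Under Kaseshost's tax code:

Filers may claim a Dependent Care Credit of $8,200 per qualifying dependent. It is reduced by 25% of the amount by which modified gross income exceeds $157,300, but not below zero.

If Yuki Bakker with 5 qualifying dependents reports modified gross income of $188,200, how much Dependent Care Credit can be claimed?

Dependent Care Credit: base = 5 × $8,200 = $41,000. 25% of the $30,900 excess over $157,300 is $7,725; credit = $41,000 − $7,725 = $33,275.

$33,275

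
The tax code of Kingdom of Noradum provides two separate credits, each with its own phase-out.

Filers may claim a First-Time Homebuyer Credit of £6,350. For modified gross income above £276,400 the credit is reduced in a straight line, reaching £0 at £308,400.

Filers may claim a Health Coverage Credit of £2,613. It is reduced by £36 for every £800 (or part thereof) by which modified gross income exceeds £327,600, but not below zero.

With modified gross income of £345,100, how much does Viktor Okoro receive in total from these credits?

First-Time Homebuyer Credit: £345,100 is at or above £308,400, so the credit is £0.
Health Coverage Credit: income exceeds £327,600 by £17,500, which is 22 full-or-partial £800 increments; reduction = 22 × £36 = £792, leaving £1,821.
Total: £0 + £1,821 = £1,821.

£1,821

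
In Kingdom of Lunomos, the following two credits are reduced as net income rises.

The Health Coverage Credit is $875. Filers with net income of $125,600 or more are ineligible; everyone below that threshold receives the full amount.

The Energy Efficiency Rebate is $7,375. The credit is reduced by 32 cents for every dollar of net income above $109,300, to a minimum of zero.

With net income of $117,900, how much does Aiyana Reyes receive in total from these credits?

Health Coverage Credit: $117,900 is below the $125,600 cutoff, so the full $875 applies.
Energy Efficiency Rebate: 32% of the $8,600 excess over $109,300 is $2,752; credit = $7,375 − $2,752 = $4,623.
Total: $875 + $4,623 = $5,498.

$5,498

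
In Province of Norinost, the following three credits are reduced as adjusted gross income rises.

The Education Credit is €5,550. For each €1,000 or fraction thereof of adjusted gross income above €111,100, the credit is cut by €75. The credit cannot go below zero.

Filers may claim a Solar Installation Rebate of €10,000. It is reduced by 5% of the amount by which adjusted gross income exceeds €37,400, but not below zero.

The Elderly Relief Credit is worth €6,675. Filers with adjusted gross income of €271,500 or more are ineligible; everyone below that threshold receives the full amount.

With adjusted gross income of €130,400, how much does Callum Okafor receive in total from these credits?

€16,075

Education Credit: income exceeds €111,100 by €19,300, which is 20 full-or-partial €1,000 increments; reduction = 20 × €75 = €1,500, leaving €4,050.
Solar Installation Rebate: 5% of the €93,000 excess over €37,400 is €4,650; credit = €10,000 − €4,650 = €5,350.
Elderly Relief Credit: €130,400 is below the €271,500 cutoff, so the full €6,675 applies.
Total: €4,050 + €5,350 + €6,675 = €16,075.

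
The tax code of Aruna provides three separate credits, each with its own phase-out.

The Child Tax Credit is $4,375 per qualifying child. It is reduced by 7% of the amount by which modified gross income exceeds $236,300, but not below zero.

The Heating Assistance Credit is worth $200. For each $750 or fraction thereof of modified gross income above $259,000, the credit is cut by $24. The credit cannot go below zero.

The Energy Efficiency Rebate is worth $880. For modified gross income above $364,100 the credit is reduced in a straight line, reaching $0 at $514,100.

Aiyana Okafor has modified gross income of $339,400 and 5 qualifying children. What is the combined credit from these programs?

$15,538

Child Tax Credit: base = 5 × $4,375 = $21,875. 7% of the $103,100 excess over $236,300 is $7,217; credit = $21,875 − $7,217 = $14,658.
Heating Assistance Credit: income exceeds $259,000 by $80,400 → 108 increments × $24 = $2,592 ≥ base, so the credit is $0.
Energy Efficiency Rebate: $339,400 is at or below the $364,100 threshold, so the full $880 applies.
Total: $14,658 + $0 + $880 = $15,538.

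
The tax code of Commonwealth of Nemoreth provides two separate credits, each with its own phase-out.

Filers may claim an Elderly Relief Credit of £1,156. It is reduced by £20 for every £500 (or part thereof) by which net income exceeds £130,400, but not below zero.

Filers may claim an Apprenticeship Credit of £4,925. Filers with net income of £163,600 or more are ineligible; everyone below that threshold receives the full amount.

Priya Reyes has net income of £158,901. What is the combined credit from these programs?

Elderly Relief Credit: income exceeds £130,400 by £28,501 → 58 increments × £20 = £1,160 ≥ base, so the credit is £0.
Apprenticeship Credit: £158,901 is below the £163,600 cutoff, so the full £4,925 applies.
Total: £0 + £4,925 = £4,925.

£4,925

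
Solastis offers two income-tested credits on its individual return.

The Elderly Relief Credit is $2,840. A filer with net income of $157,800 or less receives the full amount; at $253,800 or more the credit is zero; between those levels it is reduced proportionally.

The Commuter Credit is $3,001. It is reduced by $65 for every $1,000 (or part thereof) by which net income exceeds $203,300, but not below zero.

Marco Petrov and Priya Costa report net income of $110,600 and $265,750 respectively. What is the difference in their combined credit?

$5,841

Marco ($110,600): Elderly Relief Credit: $110,600 is at or below the $157,800 threshold, so the full $2,840 applies. Commuter Credit: $110,600 is at or below the $203,300 threshold, so the full $3,001 applies. total $2,840 + $3,001 = $5,841
Priya ($265,750): Elderly Relief Credit: $265,750 is at or above $253,800, so the credit is $0. Commuter Credit: income exceeds $203,300 by $62,450 → 63 increments × $65 = $4,095 ≥ base, so the credit is $0. total $0 + $0 = $0
Difference: |$5,841 − $0| = $5,841.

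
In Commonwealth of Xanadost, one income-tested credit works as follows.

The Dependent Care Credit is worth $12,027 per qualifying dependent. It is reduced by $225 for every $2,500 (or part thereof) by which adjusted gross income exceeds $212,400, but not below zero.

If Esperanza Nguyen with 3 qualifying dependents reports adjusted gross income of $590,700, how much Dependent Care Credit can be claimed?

$1,881

Dependent Care Credit: base = 3 × $12,027 = $36,081. income exceeds $212,400 by $378,300, which is 152 full-or-partial $2,500 increments; reduction = 152 × $225 = $34,200, leaving $1,881.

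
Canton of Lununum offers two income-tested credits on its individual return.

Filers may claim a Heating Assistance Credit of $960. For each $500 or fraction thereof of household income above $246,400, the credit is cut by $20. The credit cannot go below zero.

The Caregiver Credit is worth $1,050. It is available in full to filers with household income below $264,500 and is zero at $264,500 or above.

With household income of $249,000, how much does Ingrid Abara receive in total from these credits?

Heating Assistance Credit: income exceeds $246,400 by $2,600, which is 6 full-or-partial $500 increments; reduction = 6 × $20 = $120, leaving $840.
Caregiver Credit: $249,000 is below the $264,500 cutoff, so the full $1,050 applies.
Total: $840 + $1,050 = $1,890.

$1,890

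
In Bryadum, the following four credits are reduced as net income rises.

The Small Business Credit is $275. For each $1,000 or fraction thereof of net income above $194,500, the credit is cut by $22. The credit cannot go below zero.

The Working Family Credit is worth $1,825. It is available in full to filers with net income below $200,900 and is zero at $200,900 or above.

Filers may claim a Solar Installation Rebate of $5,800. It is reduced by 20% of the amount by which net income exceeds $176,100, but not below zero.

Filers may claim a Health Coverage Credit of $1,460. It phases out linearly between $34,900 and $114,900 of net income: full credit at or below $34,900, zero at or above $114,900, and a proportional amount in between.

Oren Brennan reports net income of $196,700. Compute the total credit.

Small Business Credit: income exceeds $194,500 by $2,200, which is 3 full-or-partial $1,000 increments; reduction = 3 × $22 = $66, leaving $209.
Working Family Credit: $196,700 is below the $200,900 cutoff, so the full $1,825 applies.
Solar Installation Rebate: 20% of the $20,600 excess over $176,100 is $4,120; credit = $5,800 − $4,120 = $1,680.
Health Coverage Credit: $196,700 is at or above $114,900, so the credit is $0.
Total: $209 + $1,825 + $1,680 + $0 = $3,714.

$3,714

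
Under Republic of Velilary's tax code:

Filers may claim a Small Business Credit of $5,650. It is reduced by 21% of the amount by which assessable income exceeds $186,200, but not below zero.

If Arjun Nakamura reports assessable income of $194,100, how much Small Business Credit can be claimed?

Small Business Credit: 21% of the $7,900 excess over $186,200 is $1,659; credit = $5,650 − $1,659 = $3,991.

$3,991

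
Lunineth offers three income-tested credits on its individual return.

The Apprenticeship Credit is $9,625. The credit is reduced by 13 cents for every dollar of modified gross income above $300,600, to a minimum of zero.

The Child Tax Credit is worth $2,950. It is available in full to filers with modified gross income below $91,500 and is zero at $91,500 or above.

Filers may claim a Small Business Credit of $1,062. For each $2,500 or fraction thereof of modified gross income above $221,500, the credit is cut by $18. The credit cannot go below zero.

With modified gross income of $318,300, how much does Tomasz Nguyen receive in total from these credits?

Apprenticeship Credit: 13% of the $17,700 excess over $300,600 is $2,301; credit = $9,625 − $2,301 = $7,324.
Child Tax Credit: $318,300 meets or exceeds the $91,500 cutoff, so the credit is $0.
Small Business Credit: income exceeds $221,500 by $96,800, which is 39 full-or-partial $2,500 increments; reduction = 39 × $18 = $702, leaving $360.
Total: $7,324 + $0 + $360 = $7,684.

$7,684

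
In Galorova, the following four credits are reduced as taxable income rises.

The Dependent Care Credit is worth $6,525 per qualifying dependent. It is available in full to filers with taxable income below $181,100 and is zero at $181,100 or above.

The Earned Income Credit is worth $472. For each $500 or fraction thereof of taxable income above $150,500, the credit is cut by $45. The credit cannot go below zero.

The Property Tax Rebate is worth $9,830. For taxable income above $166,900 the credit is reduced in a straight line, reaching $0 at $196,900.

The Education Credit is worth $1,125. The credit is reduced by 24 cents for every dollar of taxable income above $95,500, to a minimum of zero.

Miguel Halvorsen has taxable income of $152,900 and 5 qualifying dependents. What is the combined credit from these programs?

Dependent Care Credit: base = 5 × $6,525 = $32,625. $152,900 is below the $181,100 cutoff, so the full $32,625 applies.
Earned Income Credit: income exceeds $150,500 by $2,400, which is 5 full-or-partial $500 increments; reduction = 5 × $45 = $225, leaving $247.
Property Tax Rebate: $152,900 is at or below the $166,900 threshold, so the full $9,830 applies.
Education Credit: 24% of the $57,400 excess over $95,500 is $13,776 ≥ base, so the credit is $0.
Total: $32,625 + $247 + $9,830 + $0 = $42,702.

$42,702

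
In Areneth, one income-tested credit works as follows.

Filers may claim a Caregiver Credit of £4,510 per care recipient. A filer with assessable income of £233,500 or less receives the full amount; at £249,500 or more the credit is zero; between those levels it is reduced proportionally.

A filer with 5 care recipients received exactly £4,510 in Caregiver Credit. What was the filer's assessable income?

£246,300

Full credit = 5 × £4,510 = £22,550.
£4,510 is 4,510/22,550 of the full £22,550, so 18,040/22,550 of the £16,000 range has been used: income = £233,500 + £16,000 × 18,040/22,550 = £246,300.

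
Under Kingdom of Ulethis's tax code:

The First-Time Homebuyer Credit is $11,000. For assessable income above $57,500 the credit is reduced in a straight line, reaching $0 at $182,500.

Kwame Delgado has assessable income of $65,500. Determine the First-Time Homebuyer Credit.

$10,296

First-Time Homebuyer Credit: $65,500 is $8,000 into a $125,000 phase-out range, leaving 117,000/125,000 of the credit: $11,000 × 117,000/125,000 = $10,296.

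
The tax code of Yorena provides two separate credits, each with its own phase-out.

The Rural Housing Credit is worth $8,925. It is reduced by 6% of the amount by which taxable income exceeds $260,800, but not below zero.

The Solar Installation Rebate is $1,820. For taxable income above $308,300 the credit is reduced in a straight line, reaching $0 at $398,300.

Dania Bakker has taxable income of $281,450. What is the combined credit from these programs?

$9,506

Rural Housing Credit: 6% of the $20,650 excess over $260,800 is $1,239; credit = $8,925 − $1,239 = $7,686.
Solar Installation Rebate: $281,450 is at or below the $308,300 threshold, so the full $1,820 applies.
Total: $7,686 + $1,820 = $9,506.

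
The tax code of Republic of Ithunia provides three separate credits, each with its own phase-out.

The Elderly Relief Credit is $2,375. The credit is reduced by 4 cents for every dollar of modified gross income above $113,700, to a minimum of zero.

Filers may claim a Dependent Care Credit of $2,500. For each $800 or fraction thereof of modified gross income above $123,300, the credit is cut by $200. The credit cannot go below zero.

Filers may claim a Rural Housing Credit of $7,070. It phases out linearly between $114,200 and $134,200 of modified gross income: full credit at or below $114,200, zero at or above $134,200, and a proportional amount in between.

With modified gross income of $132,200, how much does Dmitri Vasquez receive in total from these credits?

Elderly Relief Credit: 4% of the $18,500 excess over $113,700 is $740; credit = $2,375 − $740 = $1,635.
Dependent Care Credit: income exceeds $123,300 by $8,900, which is 12 full-or-partial $800 increments; reduction = 12 × $200 = $2,400, leaving $100.
Rural Housing Credit: $132,200 is $18,000 into a $20,000 phase-out range, leaving 2,000/20,000 of the credit: $7,070 × 2,000/20,000 = $707.
Total: $1,635 + $100 + $707 = $2,442.

$2,442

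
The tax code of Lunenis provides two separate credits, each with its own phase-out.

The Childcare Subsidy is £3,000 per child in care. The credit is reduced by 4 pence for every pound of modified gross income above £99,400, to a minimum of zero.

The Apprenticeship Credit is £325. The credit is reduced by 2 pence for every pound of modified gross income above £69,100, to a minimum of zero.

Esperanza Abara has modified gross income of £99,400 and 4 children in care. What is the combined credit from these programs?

Childcare Subsidy: base = 4 × £3,000 = £12,000. £99,400 is at or below the £99,400 threshold, so the full £12,000 applies.
Apprenticeship Credit: 2% of the £30,300 excess over £69,100 is £606 ≥ base, so the credit is £0.
Total: £12,000 + £0 = £12,000.

£12,000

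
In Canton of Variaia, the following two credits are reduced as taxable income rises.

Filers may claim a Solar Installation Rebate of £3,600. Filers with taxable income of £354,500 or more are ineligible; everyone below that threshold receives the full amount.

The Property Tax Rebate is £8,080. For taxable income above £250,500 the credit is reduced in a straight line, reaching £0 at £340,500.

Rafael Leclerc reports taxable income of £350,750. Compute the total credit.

Solar Installation Rebate: £350,750 is below the £354,500 cutoff, so the full £3,600 applies.
Property Tax Rebate: £350,750 is at or above £340,500, so the credit is £0.
Total: £3,600 + £0 = £3,600.

£3,600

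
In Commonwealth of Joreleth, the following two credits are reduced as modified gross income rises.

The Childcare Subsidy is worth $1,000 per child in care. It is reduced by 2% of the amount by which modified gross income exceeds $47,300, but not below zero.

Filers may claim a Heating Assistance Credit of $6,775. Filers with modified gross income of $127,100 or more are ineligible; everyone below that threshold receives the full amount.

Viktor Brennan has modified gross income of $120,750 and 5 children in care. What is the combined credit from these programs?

$10,306

Childcare Subsidy: base = 5 × $1,000 = $5,000. 2% of the $73,450 excess over $47,300 is $1,469; credit = $5,000 − $1,469 = $3,531.
Heating Assistance Credit: $120,750 is below the $127,100 cutoff, so the full $6,775 applies.
Total: $3,531 + $6,775 = $10,306.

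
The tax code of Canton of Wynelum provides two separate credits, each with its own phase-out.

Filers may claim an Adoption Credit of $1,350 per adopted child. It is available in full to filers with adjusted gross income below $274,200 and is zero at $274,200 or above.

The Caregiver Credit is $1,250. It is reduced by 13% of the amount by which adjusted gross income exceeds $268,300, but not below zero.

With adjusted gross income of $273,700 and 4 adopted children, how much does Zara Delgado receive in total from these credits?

Adoption Credit: base = 4 × $1,350 = $5,400. $273,700 is below the $274,200 cutoff, so the full $5,400 applies.
Caregiver Credit: 13% of the $5,400 excess over $268,300 is $702; credit = $1,250 − $702 = $548.
Total: $5,400 + $548 = $5,948.

$5,948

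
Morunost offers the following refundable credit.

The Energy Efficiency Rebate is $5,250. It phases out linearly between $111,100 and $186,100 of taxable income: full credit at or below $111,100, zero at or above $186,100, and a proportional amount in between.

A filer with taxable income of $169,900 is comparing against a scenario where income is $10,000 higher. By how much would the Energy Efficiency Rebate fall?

At $169,900 — $169,900 is $58,800 into a $75,000 phase-out range, leaving 16,200/75,000 of the credit: $5,250 × 16,200/75,000 = $1,134.
At $179,900 — $179,900 is $68,800 into a $75,000 phase-out range, leaving 6,200/75,000 of the credit: $5,250 × 6,200/75,000 = $434.
Lost: $1,134 − $434 = $700.

$700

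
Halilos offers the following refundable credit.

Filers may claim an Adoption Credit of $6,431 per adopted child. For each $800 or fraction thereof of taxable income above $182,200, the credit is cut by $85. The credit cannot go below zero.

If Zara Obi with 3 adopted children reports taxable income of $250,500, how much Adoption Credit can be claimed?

$11,983

Adoption Credit: base = 3 × $6,431 = $19,293. income exceeds $182,200 by $68,300, which is 86 full-or-partial $800 increments; reduction = 86 × $85 = $7,310, leaving $11,983.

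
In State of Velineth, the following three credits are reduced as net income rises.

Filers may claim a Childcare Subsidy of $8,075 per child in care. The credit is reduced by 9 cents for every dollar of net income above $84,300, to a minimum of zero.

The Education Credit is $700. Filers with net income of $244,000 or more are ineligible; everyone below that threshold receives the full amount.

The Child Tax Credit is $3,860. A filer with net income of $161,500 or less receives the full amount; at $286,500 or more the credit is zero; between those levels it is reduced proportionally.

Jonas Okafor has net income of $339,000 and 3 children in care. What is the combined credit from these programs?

Childcare Subsidy: base = 3 × $8,075 = $24,225. 9% of the $254,700 excess over $84,300 is $22,923; credit = $24,225 − $22,923 = $1,302.
Education Credit: $339,000 meets or exceeds the $244,000 cutoff, so the credit is $0.
Child Tax Credit: $339,000 is at or above $286,500, so the credit is $0.
Total: $1,302 + $0 + $0 = $1,302.

$1,302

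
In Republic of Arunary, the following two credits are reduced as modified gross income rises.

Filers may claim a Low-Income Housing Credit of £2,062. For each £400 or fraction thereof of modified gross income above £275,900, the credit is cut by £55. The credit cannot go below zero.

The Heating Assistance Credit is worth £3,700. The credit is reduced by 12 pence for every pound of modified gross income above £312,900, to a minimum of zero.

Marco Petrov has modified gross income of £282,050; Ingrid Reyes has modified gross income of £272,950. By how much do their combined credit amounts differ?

Marco (£282,050): Low-Income Housing Credit: income exceeds £275,900 by £6,150, which is 16 full-or-partial £400 increments; reduction = 16 × £55 = £880, leaving £1,182. Heating Assistance Credit: £282,050 is at or below the £312,900 threshold, so the full £3,700 applies. total £1,182 + £3,700 = £4,882
Ingrid (£272,950): Low-Income Housing Credit: £272,950 is at or below the £275,900 threshold, so the full £2,062 applies. Heating Assistance Credit: £272,950 is at or below the £312,900 threshold, so the full £3,700 applies. total £2,062 + £3,700 = £5,762
Difference: |£4,882 − £5,762| = £880.

£880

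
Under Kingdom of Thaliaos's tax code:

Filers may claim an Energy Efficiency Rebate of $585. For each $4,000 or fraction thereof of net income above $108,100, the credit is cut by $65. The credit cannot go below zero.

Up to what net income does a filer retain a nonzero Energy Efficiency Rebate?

$140,100

After 8 increments the reduction is 8 × $65 = $520, leaving $65; one more increment wipes it out. Increment 8 ends at excess 8 × $4,000 = $32,000, so the highest qualifying income is $108,100 + $32,000 = $140,100.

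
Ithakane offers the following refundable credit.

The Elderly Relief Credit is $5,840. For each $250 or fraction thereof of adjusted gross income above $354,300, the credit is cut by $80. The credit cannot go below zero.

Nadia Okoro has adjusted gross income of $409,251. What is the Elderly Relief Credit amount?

$0

Elderly Relief Credit: income exceeds $354,300 by $54,951 → 220 increments × $80 = $17,600 ≥ base, so the credit is $0.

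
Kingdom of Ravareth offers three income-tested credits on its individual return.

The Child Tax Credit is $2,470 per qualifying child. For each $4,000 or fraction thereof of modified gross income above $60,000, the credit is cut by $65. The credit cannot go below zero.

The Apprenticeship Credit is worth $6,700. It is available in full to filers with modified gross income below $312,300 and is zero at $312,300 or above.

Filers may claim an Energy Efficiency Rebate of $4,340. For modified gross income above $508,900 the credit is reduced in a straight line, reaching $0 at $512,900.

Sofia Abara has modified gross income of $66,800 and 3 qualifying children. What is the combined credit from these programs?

Child Tax Credit: base = 3 × $2,470 = $7,410. income exceeds $60,000 by $6,800, which is 2 full-or-partial $4,000 increments; reduction = 2 × $65 = $130, leaving $7,280.
Apprenticeship Credit: $66,800 is below the $312,300 cutoff, so the full $6,700 applies.
Energy Efficiency Rebate: $66,800 is at or below the $508,900 threshold, so the full $4,340 applies.
Total: $7,280 + $6,700 + $4,340 = $18,320.

$18,320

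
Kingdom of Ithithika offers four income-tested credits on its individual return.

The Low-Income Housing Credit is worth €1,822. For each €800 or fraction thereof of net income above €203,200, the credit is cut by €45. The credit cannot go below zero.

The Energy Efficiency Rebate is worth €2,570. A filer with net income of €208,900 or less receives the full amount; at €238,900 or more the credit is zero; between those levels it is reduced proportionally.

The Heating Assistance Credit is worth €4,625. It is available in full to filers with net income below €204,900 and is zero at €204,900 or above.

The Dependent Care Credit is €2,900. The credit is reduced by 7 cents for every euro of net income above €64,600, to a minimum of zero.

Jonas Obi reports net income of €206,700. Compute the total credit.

Low-Income Housing Credit: income exceeds €203,200 by €3,500, which is 5 full-or-partial €800 increments; reduction = 5 × €45 = €225, leaving €1,597.
Energy Efficiency Rebate: €206,700 is at or below the €208,900 threshold, so the full €2,570 applies.
Heating Assistance Credit: €206,700 meets or exceeds the €204,900 cutoff, so the credit is €0.
Dependent Care Credit: 7% of the €142,100 excess over €64,600 is €9,947 ≥ base, so the credit is €0.
Total: €1,597 + €2,570 + €0 + €0 = €4,167.

€4,167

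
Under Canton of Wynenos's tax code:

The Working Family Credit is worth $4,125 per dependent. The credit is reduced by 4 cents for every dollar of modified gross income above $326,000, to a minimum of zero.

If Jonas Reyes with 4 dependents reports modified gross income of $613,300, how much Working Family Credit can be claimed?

Working Family Credit: base = 4 × $4,125 = $16,500. 4% of the $287,300 excess over $326,000 is $11,492; credit = $16,500 − $11,492 = $5,008.

$5,008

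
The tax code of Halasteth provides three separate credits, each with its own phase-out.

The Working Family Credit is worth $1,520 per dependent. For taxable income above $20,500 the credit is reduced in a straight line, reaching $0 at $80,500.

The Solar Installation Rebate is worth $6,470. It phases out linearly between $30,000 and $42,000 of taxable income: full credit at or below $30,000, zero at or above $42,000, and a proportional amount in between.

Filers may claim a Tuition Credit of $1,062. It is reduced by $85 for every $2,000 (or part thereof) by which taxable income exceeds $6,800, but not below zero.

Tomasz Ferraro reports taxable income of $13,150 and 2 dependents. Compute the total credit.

$10,232

Working Family Credit: base = 2 × $1,520 = $3,040. $13,150 is at or below the $20,500 threshold, so the full $3,040 applies.
Solar Installation Rebate: $13,150 is at or below the $30,000 threshold, so the full $6,470 applies.
Tuition Credit: income exceeds $6,800 by $6,350, which is 4 full-or-partial $2,000 increments; reduction = 4 × $85 = $340, leaving $722.
Total: $3,040 + $6,470 + $722 = $10,232.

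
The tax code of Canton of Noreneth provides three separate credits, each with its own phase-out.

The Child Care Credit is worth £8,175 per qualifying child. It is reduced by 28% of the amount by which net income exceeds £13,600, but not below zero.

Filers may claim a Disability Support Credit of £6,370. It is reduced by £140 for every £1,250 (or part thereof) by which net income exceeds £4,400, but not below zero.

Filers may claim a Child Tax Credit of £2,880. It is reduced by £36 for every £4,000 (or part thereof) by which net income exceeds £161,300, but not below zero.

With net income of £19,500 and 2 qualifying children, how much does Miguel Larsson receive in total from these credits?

£22,128

Child Care Credit: base = 2 × £8,175 = £16,350. 28% of the £5,900 excess over £13,600 is £1,652; credit = £16,350 − £1,652 = £14,698.
Disability Support Credit: income exceeds £4,400 by £15,100, which is 13 full-or-partial £1,250 increments; reduction = 13 × £140 = £1,820, leaving £4,550.
Child Tax Credit: £19,500 is at or below the £161,300 threshold, so the full £2,880 applies.
Total: £14,698 + £4,550 + £2,880 = £22,128.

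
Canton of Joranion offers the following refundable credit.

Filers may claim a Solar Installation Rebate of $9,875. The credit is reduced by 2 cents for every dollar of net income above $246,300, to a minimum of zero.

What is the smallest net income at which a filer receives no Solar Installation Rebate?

$740,050

The credit falls by 2% of each dollar above $246,300, so it reaches zero when the excess is $9,875 / 2% = $493,750: income = $246,300 + $493,750 = $740,050.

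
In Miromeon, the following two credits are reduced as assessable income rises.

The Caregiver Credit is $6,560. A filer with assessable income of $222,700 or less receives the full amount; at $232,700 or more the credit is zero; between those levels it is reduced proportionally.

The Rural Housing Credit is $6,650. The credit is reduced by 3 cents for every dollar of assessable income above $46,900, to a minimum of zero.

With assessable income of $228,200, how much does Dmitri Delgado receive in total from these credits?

Caregiver Credit: $228,200 is $5,500 into a $10,000 phase-out range, leaving 4,500/10,000 of the credit: $6,560 × 4,500/10,000 = $2,952.
Rural Housing Credit: 3% of the $181,300 excess over $46,900 is $5,439; credit = $6,650 − $5,439 = $1,211.
Total: $2,952 + $1,211 = $4,163.

$4,163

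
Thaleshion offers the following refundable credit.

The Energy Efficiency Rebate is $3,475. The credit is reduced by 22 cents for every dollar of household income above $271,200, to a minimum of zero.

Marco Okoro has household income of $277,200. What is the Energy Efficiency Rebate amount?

$2,155

Energy Efficiency Rebate: 22% of the $6,000 excess over $271,200 is $1,320; credit = $3,475 − $1,320 = $2,155.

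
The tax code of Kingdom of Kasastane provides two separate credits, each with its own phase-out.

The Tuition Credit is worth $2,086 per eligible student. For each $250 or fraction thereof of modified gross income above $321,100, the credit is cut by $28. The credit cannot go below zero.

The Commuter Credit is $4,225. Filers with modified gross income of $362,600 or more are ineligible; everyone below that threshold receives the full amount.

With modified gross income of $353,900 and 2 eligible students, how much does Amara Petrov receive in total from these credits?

Tuition Credit: base = 2 × $2,086 = $4,172. income exceeds $321,100 by $32,800, which is 132 full-or-partial $250 increments; reduction = 132 × $28 = $3,696, leaving $476.
Commuter Credit: $353,900 is below the $362,600 cutoff, so the full $4,225 applies.
Total: $476 + $4,225 = $4,701.

$4,701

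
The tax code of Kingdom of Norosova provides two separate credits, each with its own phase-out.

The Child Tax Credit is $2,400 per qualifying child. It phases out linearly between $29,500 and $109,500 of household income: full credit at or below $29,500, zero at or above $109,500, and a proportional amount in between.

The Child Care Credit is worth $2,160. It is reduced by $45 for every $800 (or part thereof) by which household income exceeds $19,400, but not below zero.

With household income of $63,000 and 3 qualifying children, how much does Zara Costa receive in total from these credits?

$4,185

Child Tax Credit: base = 3 × $2,400 = $7,200. $63,000 is $33,500 into a $80,000 phase-out range, leaving 46,500/80,000 of the credit: $7,200 × 46,500/80,000 = $4,185.
Child Care Credit: income exceeds $19,400 by $43,600 → 55 increments × $45 = $2,475 ≥ base, so the credit is $0.
Total: $4,185 + $0 = $4,185.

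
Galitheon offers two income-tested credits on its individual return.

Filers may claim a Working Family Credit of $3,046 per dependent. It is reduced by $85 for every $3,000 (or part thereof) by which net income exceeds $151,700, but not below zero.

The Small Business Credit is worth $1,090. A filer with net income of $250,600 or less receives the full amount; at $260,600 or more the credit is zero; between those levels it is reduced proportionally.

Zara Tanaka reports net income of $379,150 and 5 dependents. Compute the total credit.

$8,770

Working Family Credit: base = 5 × $3,046 = $15,230. income exceeds $151,700 by $227,450, which is 76 full-or-partial $3,000 increments; reduction = 76 × $85 = $6,460, leaving $8,770.
Small Business Credit: $379,150 is at or above $260,600, so the credit is $0.
Total: $8,770 + $0 = $8,770.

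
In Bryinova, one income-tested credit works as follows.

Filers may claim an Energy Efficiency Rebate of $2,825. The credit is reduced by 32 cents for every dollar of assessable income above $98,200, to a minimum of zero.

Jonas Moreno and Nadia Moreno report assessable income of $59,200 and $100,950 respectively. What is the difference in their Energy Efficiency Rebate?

$880

Jonas ($59,200): Energy Efficiency Rebate: $59,200 is at or below the $98,200 threshold, so the full $2,825 applies.
Nadia ($100,950): Energy Efficiency Rebate: 32% of the $2,750 excess over $98,200 is $880; credit = $2,825 − $880 = $1,945.
Difference: |$2,825 − $1,945| = $880.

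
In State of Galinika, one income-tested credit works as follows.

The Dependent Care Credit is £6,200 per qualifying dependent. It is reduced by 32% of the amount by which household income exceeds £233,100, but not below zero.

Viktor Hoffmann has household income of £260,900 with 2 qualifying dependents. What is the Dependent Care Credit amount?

£3,504

Dependent Care Credit: base = 2 × £6,200 = £12,400. 32% of the £27,800 excess over £233,100 is £8,896; credit = £12,400 − £8,896 = £3,504.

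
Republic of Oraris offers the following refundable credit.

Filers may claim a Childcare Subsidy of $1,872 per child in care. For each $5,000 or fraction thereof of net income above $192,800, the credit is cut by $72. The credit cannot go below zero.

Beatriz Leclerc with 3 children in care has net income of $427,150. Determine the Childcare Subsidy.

Childcare Subsidy: base = 3 × $1,872 = $5,616. income exceeds $192,800 by $234,350, which is 47 full-or-partial $5,000 increments; reduction = 47 × $72 = $3,384, leaving $2,232.

$2,232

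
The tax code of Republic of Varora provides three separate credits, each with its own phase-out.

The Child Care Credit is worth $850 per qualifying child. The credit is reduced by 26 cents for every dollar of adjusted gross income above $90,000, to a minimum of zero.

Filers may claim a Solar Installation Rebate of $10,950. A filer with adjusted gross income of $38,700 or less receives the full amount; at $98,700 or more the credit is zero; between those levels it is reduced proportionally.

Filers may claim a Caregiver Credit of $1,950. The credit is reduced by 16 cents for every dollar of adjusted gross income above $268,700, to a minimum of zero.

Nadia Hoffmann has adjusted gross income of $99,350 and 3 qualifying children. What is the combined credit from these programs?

Child Care Credit: base = 3 × $850 = $2,550. 26% of the $9,350 excess over $90,000 is $2,431; credit = $2,550 − $2,431 = $119.
Solar Installation Rebate: $99,350 is at or above $98,700, so the credit is $0.
Caregiver Credit: $99,350 is at or below the $268,700 threshold, so the full $1,950 applies.
Total: $119 + $0 + $1,950 = $2,069.

$2,069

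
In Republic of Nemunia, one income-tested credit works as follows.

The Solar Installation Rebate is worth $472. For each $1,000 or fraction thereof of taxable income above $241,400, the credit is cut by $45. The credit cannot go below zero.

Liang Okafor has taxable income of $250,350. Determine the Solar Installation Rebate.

$67

Solar Installation Rebate: income exceeds $241,400 by $8,950, which is 9 full-or-partial $1,000 increments; reduction = 9 × $45 = $405, leaving $67.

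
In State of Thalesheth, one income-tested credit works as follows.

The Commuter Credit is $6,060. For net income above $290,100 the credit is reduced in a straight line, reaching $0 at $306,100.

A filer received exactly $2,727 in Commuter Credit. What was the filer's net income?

$298,900

$2,727 is 2,727/6,060 of the full $6,060, so 3,333/6,060 of the $16,000 range has been used: income = $290,100 + $16,000 × 3,333/6,060 = $298,900.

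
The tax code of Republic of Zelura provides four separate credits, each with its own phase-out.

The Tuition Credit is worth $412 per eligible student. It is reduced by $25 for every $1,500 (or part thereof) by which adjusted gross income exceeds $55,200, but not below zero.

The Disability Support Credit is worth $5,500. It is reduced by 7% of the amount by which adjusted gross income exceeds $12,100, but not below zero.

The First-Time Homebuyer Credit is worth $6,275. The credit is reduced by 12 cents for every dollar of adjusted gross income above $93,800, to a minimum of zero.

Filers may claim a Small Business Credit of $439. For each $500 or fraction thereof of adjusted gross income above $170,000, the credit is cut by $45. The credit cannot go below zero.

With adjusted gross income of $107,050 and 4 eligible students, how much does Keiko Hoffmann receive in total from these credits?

$5,897

Tuition Credit: base = 4 × $412 = $1,648. income exceeds $55,200 by $51,850, which is 35 full-or-partial $1,500 increments; reduction = 35 × $25 = $875, leaving $773.
Disability Support Credit: 7% of the $94,950 excess over $12,100 is $6,646.50 ≥ base, so the credit is $0.
First-Time Homebuyer Credit: 12% of the $13,250 excess over $93,800 is $1,590; credit = $6,275 − $1,590 = $4,685.
Small Business Credit: $107,050 is at or below the $170,000 threshold, so the full $439 applies.
Total: $773 + $0 + $4,685 + $439 = $5,897.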